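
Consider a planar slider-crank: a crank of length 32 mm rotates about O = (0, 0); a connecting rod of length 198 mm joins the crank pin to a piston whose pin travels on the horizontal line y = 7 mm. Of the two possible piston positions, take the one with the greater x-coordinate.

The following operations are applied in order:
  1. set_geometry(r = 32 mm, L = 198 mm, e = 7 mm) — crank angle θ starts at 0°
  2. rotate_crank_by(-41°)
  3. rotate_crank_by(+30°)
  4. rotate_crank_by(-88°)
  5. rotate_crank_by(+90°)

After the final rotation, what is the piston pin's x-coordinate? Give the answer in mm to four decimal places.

229.2417

set_geometry: r = 32 mm, L = 198 mm, e = 7 mm; θ ← 0°
rotate_crank_by(-41°): θ ← 0° -41° = -41°
rotate_crank_by(+30°): θ ← -41° +30° = -11°
rotate_crank_by(-88°): θ ← -11° -88° = -99°
rotate_crank_by(+90°): θ ← -99° +90° = -9°
crank pin P = (r cos θ, r sin θ) = (31.606027, -5.005903)
h = r sin θ − e = -5.005903 − 7 = -12.005903
x = r cos θ + √(L² − h²) = 31.606027 + √(39204.0 − 144.1417) = 31.606027 + 197.635671 = 229.241698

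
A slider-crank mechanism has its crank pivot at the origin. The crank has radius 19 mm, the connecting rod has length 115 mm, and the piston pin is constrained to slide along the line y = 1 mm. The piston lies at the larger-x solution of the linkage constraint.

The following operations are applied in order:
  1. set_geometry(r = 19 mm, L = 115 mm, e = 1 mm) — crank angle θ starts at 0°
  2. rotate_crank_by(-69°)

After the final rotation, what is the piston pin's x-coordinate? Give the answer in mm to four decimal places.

set_geometry: r = 19 mm, L = 115 mm, e = 1 mm; θ ← 0°
rotate_crank_by(-69°): θ ← 0° -69° = -69°
crank pin P = (r cos θ, r sin θ) = (6.808991, -17.738028)
h = r sin θ − e = -17.738028 − 1 = -18.738028
x = r cos θ + √(L² − h²) = 6.808991 + √(13225.0 − 351.1137) = 6.808991 + 113.463150 = 120.272141

120.2721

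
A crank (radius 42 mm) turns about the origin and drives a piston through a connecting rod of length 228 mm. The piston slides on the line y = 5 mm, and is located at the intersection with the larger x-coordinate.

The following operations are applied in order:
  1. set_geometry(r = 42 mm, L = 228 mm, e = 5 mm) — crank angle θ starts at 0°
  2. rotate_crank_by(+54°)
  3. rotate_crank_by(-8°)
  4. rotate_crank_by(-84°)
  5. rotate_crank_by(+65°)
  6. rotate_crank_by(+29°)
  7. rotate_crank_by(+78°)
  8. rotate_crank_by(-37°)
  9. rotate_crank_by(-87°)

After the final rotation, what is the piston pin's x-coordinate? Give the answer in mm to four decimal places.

set_geometry: r = 42 mm, L = 228 mm, e = 5 mm; θ ← 0°
rotate_crank_by(+54°): θ ← 0° +54° = 54°
rotate_crank_by(-8°): θ ← 54° -8° = 46°
rotate_crank_by(-84°): θ ← 46° -84° = -38°
rotate_crank_by(+65°): θ ← -38° +65° = 27°
rotate_crank_by(+29°): θ ← 27° +29° = 56°
rotate_crank_by(+78°): θ ← 56° +78° = 134°
rotate_crank_by(-37°): θ ← 134° -37° = 97°
rotate_crank_by(-87°): θ ← 97° -87° = 10°
crank pin P = (r cos θ, r sin θ) = (41.361926, 7.293223)
h = r sin θ − e = 7.293223 − 5 = 2.293223
x = r cos θ + √(L² − h²) = 41.361926 + √(51984.0 − 5.2589) = 41.361926 + 227.988467 = 269.350393

269.3504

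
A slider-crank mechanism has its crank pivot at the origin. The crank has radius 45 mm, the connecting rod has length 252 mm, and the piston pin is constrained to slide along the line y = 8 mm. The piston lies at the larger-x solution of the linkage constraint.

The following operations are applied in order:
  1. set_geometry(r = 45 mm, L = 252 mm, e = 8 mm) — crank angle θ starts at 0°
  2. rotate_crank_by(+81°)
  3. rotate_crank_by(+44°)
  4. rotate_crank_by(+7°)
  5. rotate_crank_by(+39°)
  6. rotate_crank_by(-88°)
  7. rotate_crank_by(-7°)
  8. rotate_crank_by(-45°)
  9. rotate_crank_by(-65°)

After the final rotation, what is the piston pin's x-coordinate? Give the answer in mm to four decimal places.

287.1150

set_geometry: r = 45 mm, L = 252 mm, e = 8 mm; θ ← 0°
rotate_crank_by(+81°): θ ← 0° +81° = 81°
rotate_crank_by(+44°): θ ← 81° +44° = 125°
rotate_crank_by(+7°): θ ← 125° +7° = 132°
rotate_crank_by(+39°): θ ← 132° +39° = 171°
rotate_crank_by(-88°): θ ← 171° -88° = 83°
rotate_crank_by(-7°): θ ← 83° -7° = 76°
rotate_crank_by(-45°): θ ← 76° -45° = 31°
rotate_crank_by(-65°): θ ← 31° -65° = -34°
crank pin P = (r cos θ, r sin θ) = (37.306691, -25.163681)
h = r sin θ − e = -25.163681 − 8 = -33.163681
x = r cos θ + √(L² − h²) = 37.306691 + √(63504.0 − 1099.8297) = 37.306691 + 249.808267 = 287.114958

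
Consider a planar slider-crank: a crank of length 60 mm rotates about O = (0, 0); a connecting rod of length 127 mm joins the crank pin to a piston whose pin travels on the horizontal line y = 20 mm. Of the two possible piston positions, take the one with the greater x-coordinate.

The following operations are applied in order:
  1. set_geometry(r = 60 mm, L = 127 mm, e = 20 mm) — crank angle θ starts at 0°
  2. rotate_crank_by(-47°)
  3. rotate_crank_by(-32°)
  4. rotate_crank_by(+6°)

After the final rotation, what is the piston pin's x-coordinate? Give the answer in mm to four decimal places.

118.2478

set_geometry: r = 60 mm, L = 127 mm, e = 20 mm; θ ← 0°
rotate_crank_by(-47°): θ ← 0° -47° = -47°
rotate_crank_by(-32°): θ ← -47° -32° = -79°
rotate_crank_by(+6°): θ ← -79° +6° = -73°
crank pin P = (r cos θ, r sin θ) = (17.542302, -57.378285)
h = r sin θ − e = -57.378285 − 20 = -77.378285
x = r cos θ + √(L² − h²) = 17.542302 + √(16129.0 − 5987.3990) = 17.542302 + 100.705516 = 118.247818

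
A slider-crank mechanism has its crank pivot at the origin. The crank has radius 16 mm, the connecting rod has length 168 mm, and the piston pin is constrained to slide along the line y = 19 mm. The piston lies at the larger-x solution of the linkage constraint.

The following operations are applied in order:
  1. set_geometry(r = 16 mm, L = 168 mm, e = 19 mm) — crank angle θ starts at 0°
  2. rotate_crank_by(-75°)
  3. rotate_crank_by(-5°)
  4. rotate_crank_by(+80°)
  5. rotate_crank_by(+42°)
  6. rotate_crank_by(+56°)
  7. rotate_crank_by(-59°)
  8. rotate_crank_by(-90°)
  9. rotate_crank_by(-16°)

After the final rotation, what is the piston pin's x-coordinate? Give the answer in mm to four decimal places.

set_geometry: r = 16 mm, L = 168 mm, e = 19 mm; θ ← 0°
rotate_crank_by(-75°): θ ← 0° -75° = -75°
rotate_crank_by(-5°): θ ← -75° -5° = -80°
rotate_crank_by(+80°): θ ← -80° +80° = 0°
rotate_crank_by(+42°): θ ← 0° +42° = 42°
rotate_crank_by(+56°): θ ← 42° +56° = 98°
rotate_crank_by(-59°): θ ← 98° -59° = 39°
rotate_crank_by(-90°): θ ← 39° -90° = -51°
rotate_crank_by(-16°): θ ← -51° -16° = -67°
crank pin P = (r cos θ, r sin θ) = (6.251698, -14.728078)
h = r sin θ − e = -14.728078 − 19 = -33.728078
x = r cos θ + √(L² − h²) = 6.251698 + √(28224.0 − 1137.5832) = 6.251698 + 164.579515 = 170.831213

170.8312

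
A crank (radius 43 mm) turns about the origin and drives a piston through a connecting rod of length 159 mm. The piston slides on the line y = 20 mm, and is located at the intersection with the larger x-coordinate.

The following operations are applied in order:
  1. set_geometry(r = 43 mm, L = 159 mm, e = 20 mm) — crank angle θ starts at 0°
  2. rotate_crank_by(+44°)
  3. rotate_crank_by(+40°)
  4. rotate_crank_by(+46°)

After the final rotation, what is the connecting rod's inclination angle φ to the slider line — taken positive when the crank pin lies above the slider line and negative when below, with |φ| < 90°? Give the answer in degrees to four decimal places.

set_geometry: r = 43 mm, L = 159 mm, e = 20 mm; θ ← 0°
rotate_crank_by(+44°): θ ← 0° +44° = 44°
rotate_crank_by(+40°): θ ← 44° +40° = 84°
rotate_crank_by(+46°): θ ← 84° +46° = 130°
crank pin P = (r cos θ, r sin θ) = (-27.639867, 32.939911)
h = r sin θ − e = 32.939911 − 20 = 12.939911
sin φ = h / L = 12.939911 / 159 = 0.08138309
φ = arcsin(0.08138309) = 4.668070°

4.6681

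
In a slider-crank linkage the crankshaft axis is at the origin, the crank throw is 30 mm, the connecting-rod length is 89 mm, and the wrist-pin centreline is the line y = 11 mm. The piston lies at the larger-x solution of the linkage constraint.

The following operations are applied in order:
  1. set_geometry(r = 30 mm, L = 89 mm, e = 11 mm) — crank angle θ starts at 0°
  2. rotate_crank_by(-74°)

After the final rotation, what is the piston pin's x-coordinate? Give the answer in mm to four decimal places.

87.8552

set_geometry: r = 30 mm, L = 89 mm, e = 11 mm; θ ← 0°
rotate_crank_by(-74°): θ ← 0° -74° = -74°
crank pin P = (r cos θ, r sin θ) = (8.269121, -28.837851)
h = r sin θ − e = -28.837851 − 11 = -39.837851
x = r cos θ + √(L² − h²) = 8.269121 + √(7921.0 − 1587.0544) = 8.269121 + 79.586089 = 87.855210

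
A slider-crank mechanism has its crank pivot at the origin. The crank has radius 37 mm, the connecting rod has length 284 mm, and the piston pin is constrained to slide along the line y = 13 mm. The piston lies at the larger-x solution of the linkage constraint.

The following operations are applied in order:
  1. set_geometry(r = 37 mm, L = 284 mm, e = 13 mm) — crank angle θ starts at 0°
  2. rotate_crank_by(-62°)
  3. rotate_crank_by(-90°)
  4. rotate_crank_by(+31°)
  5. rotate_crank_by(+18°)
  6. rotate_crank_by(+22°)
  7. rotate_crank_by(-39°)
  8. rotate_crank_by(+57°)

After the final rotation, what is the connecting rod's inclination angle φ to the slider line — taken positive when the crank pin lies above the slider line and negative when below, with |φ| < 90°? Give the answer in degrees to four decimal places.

set_geometry: r = 37 mm, L = 284 mm, e = 13 mm; θ ← 0°
rotate_crank_by(-62°): θ ← 0° -62° = -62°
rotate_crank_by(-90°): θ ← -62° -90° = -152°
rotate_crank_by(+31°): θ ← -152° +31° = -121°
rotate_crank_by(+18°): θ ← -121° +18° = -103°
rotate_crank_by(+22°): θ ← -103° +22° = -81°
rotate_crank_by(-39°): θ ← -81° -39° = -120°
rotate_crank_by(+57°): θ ← -120° +57° = -63°
crank pin P = (r cos θ, r sin θ) = (16.797648, -32.967241)
h = r sin θ − e = -32.967241 − 13 = -45.967241
sin φ = h / L = -45.967241 / 284 = -0.16185648
φ = arcsin(-0.16185648) = -9.314670°

-9.3147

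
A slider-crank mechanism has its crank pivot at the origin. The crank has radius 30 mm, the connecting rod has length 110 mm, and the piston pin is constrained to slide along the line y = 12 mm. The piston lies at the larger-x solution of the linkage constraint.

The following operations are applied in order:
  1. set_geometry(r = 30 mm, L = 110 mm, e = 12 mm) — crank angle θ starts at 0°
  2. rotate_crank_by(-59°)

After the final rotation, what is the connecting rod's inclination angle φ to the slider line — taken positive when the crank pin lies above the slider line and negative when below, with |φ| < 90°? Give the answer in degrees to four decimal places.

-20.0514

set_geometry: r = 30 mm, L = 110 mm, e = 12 mm; θ ← 0°
rotate_crank_by(-59°): θ ← 0° -59° = -59°
crank pin P = (r cos θ, r sin θ) = (15.451142, -25.715019)
h = r sin θ − e = -25.715019 − 12 = -37.715019
sin φ = h / L = -37.715019 / 110 = -0.34286381
φ = arcsin(-0.34286381) = -20.051449°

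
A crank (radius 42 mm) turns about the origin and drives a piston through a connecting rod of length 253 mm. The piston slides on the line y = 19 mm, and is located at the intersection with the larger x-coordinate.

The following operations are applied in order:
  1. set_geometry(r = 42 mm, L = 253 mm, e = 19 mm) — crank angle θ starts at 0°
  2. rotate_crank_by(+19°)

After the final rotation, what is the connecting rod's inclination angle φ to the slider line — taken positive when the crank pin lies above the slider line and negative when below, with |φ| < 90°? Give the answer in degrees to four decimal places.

-1.2063

set_geometry: r = 42 mm, L = 253 mm, e = 19 mm; θ ← 0°
rotate_crank_by(+19°): θ ← 0° +19° = 19°
crank pin P = (r cos θ, r sin θ) = (39.711780, 13.673862)
h = r sin θ − e = 13.673862 − 19 = -5.326138
sin φ = h / L = -5.326138 / 253 = -0.02105193
φ = arcsin(-0.02105193) = -1.206276°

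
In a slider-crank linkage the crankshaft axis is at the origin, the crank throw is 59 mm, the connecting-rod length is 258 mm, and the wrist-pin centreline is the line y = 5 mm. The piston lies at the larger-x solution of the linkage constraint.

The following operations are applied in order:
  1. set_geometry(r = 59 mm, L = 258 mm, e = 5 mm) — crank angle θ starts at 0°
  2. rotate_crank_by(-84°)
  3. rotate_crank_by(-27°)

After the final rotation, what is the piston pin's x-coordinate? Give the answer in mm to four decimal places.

229.7631

set_geometry: r = 59 mm, L = 258 mm, e = 5 mm; θ ← 0°
rotate_crank_by(-84°): θ ← 0° -84° = -84°
rotate_crank_by(-27°): θ ← -84° -27° = -111°
crank pin P = (r cos θ, r sin θ) = (-21.143709, -55.081245)
h = r sin θ − e = -55.081245 − 5 = -60.081245
x = r cos θ + √(L² − h²) = -21.143709 + √(66564.0 − 3609.7560) = -21.143709 + 250.906843 = 229.763134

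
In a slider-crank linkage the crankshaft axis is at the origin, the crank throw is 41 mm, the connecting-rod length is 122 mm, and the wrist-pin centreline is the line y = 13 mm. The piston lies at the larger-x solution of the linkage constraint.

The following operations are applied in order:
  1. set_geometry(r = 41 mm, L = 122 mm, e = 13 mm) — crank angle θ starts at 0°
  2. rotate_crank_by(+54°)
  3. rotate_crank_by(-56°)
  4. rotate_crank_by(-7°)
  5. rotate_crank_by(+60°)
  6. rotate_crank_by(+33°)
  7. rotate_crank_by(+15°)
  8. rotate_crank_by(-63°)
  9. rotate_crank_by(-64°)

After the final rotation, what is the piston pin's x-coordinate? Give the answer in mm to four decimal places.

153.8616

set_geometry: r = 41 mm, L = 122 mm, e = 13 mm; θ ← 0°
rotate_crank_by(+54°): θ ← 0° +54° = 54°
rotate_crank_by(-56°): θ ← 54° -56° = -2°
rotate_crank_by(-7°): θ ← -2° -7° = -9°
rotate_crank_by(+60°): θ ← -9° +60° = 51°
rotate_crank_by(+33°): θ ← 51° +33° = 84°
rotate_crank_by(+15°): θ ← 84° +15° = 99°
rotate_crank_by(-63°): θ ← 99° -63° = 36°
rotate_crank_by(-64°): θ ← 36° -64° = -28°
crank pin P = (r cos θ, r sin θ) = (36.200851, -19.248334)
h = r sin θ − e = -19.248334 − 13 = -32.248334
x = r cos θ + √(L² − h²) = 36.200851 + √(14884.0 − 1039.9551) = 36.200851 + 117.660720 = 153.861571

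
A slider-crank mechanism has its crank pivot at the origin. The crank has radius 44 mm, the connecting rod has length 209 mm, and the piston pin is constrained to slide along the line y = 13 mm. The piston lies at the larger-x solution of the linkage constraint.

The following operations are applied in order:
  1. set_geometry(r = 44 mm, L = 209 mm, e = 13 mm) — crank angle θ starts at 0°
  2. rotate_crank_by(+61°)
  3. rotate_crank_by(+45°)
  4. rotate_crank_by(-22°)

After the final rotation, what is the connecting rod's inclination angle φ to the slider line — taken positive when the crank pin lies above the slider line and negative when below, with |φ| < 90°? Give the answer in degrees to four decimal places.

set_geometry: r = 44 mm, L = 209 mm, e = 13 mm; θ ← 0°
rotate_crank_by(+61°): θ ← 0° +61° = 61°
rotate_crank_by(+45°): θ ← 61° +45° = 106°
rotate_crank_by(-22°): θ ← 106° -22° = 84°
crank pin P = (r cos θ, r sin θ) = (4.599252, 43.758963)
h = r sin θ − e = 43.758963 − 13 = 30.758963
sin φ = h / L = 30.758963 / 209 = 0.14717207
φ = arcsin(0.14717207) = 8.463079°

8.4631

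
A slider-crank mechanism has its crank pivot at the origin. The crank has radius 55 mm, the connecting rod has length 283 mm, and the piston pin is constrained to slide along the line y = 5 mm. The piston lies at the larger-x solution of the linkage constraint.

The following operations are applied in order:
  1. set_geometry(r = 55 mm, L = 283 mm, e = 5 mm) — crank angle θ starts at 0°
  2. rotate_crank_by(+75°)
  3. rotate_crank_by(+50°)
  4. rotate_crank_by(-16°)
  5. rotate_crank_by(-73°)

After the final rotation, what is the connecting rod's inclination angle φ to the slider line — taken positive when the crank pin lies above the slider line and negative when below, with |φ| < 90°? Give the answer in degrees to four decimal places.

set_geometry: r = 55 mm, L = 283 mm, e = 5 mm; θ ← 0°
rotate_crank_by(+75°): θ ← 0° +75° = 75°
rotate_crank_by(+50°): θ ← 75° +50° = 125°
rotate_crank_by(-16°): θ ← 125° -16° = 109°
rotate_crank_by(-73°): θ ← 109° -73° = 36°
crank pin P = (r cos θ, r sin θ) = (44.495935, 32.328189)
h = r sin θ − e = 32.328189 − 5 = 27.328189
sin φ = h / L = 27.328189 / 283 = 0.09656604
φ = arcsin(0.09656604) = 5.541462°

5.5415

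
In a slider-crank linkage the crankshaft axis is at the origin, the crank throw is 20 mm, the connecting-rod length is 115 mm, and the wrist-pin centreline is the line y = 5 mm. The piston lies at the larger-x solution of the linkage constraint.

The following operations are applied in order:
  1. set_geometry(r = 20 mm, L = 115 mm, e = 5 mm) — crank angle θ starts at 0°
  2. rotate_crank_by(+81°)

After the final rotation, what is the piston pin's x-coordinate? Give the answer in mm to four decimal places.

117.1784

set_geometry: r = 20 mm, L = 115 mm, e = 5 mm; θ ← 0°
rotate_crank_by(+81°): θ ← 0° +81° = 81°
crank pin P = (r cos θ, r sin θ) = (3.128689, 19.753767)
h = r sin θ − e = 19.753767 − 5 = 14.753767
x = r cos θ + √(L² − h²) = 3.128689 + √(13225.0 − 217.6736) = 3.128689 + 114.049666 = 117.178356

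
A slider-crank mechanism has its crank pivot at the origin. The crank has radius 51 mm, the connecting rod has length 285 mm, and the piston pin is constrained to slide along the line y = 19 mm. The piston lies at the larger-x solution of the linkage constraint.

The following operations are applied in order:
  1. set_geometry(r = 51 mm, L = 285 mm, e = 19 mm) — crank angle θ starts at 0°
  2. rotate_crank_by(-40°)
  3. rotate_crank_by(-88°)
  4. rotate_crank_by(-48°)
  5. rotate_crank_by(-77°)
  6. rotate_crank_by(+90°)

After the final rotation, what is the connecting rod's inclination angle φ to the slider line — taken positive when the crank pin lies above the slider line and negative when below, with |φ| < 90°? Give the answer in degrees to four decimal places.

-6.8336

set_geometry: r = 51 mm, L = 285 mm, e = 19 mm; θ ← 0°
rotate_crank_by(-40°): θ ← 0° -40° = -40°
rotate_crank_by(-88°): θ ← -40° -88° = -128°
rotate_crank_by(-48°): θ ← -128° -48° = -176°
rotate_crank_by(-77°): θ ← -176° -77° = -253°
rotate_crank_by(+90°): θ ← -253° +90° = -163°
crank pin P = (r cos θ, r sin θ) = (-48.771543, -14.910957)
h = r sin θ − e = -14.910957 − 19 = -33.910957
sin φ = h / L = -33.910957 / 285 = -0.11898581
φ = arcsin(-0.11898581) = -6.833575°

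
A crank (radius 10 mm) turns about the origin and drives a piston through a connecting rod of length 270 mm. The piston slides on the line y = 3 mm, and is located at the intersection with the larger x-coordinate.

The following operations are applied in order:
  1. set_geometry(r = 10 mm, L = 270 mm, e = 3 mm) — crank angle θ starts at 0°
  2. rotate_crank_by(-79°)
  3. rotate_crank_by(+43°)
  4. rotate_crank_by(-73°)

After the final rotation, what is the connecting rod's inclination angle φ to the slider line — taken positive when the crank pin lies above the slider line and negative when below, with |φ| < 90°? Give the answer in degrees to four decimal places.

-2.6440

set_geometry: r = 10 mm, L = 270 mm, e = 3 mm; θ ← 0°
rotate_crank_by(-79°): θ ← 0° -79° = -79°
rotate_crank_by(+43°): θ ← -79° +43° = -36°
rotate_crank_by(-73°): θ ← -36° -73° = -109°
crank pin P = (r cos θ, r sin θ) = (-3.255682, -9.455186)
h = r sin θ − e = -9.455186 − 3 = -12.455186
sin φ = h / L = -12.455186 / 270 = -0.04613032
φ = arcsin(-0.04613032) = -2.644011°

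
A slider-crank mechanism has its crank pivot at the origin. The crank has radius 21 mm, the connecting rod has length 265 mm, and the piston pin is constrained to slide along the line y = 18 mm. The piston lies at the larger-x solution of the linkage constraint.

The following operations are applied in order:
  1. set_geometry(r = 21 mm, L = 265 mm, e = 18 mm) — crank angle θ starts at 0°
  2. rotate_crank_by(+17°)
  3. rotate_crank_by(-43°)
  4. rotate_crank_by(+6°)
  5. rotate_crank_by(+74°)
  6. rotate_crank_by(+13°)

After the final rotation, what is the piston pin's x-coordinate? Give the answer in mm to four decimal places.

set_geometry: r = 21 mm, L = 265 mm, e = 18 mm; θ ← 0°
rotate_crank_by(+17°): θ ← 0° +17° = 17°
rotate_crank_by(-43°): θ ← 17° -43° = -26°
rotate_crank_by(+6°): θ ← -26° +6° = -20°
rotate_crank_by(+74°): θ ← -20° +74° = 54°
rotate_crank_by(+13°): θ ← 54° +13° = 67°
crank pin P = (r cos θ, r sin θ) = (8.205354, 19.330602)
h = r sin θ − e = 19.330602 − 18 = 1.330602
x = r cos θ + √(L² − h²) = 8.205354 + √(70225.0 − 1.7705) = 8.205354 + 264.996659 = 273.202013

273.2020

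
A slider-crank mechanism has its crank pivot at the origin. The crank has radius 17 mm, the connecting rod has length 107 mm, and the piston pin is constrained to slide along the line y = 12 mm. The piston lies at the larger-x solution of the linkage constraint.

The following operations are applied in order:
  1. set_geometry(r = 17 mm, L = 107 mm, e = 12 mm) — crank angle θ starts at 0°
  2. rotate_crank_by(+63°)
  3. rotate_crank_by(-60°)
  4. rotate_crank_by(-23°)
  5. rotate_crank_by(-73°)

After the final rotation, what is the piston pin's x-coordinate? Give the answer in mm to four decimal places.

102.1120

set_geometry: r = 17 mm, L = 107 mm, e = 12 mm; θ ← 0°
rotate_crank_by(+63°): θ ← 0° +63° = 63°
rotate_crank_by(-60°): θ ← 63° -60° = 3°
rotate_crank_by(-23°): θ ← 3° -23° = -20°
rotate_crank_by(-73°): θ ← -20° -73° = -93°
crank pin P = (r cos θ, r sin θ) = (-0.889711, -16.976702)
h = r sin θ − e = -16.976702 − 12 = -28.976702
x = r cos θ + √(L² − h²) = -0.889711 + √(11449.0 − 839.6493) = -0.889711 + 103.001703 = 102.111991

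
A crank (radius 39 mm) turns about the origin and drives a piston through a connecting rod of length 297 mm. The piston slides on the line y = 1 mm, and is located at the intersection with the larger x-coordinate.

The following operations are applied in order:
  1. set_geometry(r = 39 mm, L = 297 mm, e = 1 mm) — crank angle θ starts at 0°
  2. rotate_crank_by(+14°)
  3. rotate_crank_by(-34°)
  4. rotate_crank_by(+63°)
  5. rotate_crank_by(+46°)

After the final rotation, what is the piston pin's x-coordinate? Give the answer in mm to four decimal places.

295.2404

set_geometry: r = 39 mm, L = 297 mm, e = 1 mm; θ ← 0°
rotate_crank_by(+14°): θ ← 0° +14° = 14°
rotate_crank_by(-34°): θ ← 14° -34° = -20°
rotate_crank_by(+63°): θ ← -20° +63° = 43°
rotate_crank_by(+46°): θ ← 43° +46° = 89°
crank pin P = (r cos θ, r sin θ) = (0.680644, 38.994060)
h = r sin θ − e = 38.994060 − 1 = 37.994060
x = r cos θ + √(L² − h²) = 0.680644 + √(88209.0 − 1443.5486) = 0.680644 + 294.559759 = 295.240402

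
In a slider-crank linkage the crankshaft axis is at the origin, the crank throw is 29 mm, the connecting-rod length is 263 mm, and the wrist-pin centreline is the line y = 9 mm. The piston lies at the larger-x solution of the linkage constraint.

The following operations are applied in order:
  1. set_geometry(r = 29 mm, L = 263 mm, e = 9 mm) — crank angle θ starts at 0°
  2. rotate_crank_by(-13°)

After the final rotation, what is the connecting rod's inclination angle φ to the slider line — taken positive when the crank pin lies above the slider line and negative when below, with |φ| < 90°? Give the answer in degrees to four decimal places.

-3.3839

set_geometry: r = 29 mm, L = 263 mm, e = 9 mm; θ ← 0°
rotate_crank_by(-13°): θ ← 0° -13° = -13°
crank pin P = (r cos θ, r sin θ) = (28.256732, -6.523581)
h = r sin θ − e = -6.523581 − 9 = -15.523581
sin φ = h / L = -15.523581 / 263 = -0.05902502
φ = arcsin(-0.05902502) = -3.383851°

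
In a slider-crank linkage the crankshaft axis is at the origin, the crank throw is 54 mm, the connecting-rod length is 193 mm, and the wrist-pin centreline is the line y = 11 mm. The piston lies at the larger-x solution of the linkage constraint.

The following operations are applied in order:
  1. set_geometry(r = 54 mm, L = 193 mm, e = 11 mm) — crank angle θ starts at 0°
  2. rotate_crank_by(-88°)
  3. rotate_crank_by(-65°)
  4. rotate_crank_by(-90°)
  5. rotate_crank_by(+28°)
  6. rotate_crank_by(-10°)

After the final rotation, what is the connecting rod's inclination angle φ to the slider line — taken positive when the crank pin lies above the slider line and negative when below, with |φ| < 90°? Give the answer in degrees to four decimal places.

8.0969

set_geometry: r = 54 mm, L = 193 mm, e = 11 mm; θ ← 0°
rotate_crank_by(-88°): θ ← 0° -88° = -88°
rotate_crank_by(-65°): θ ← -88° -65° = -153°
rotate_crank_by(-90°): θ ← -153° -90° = -243°
rotate_crank_by(+28°): θ ← -243° +28° = -215°
rotate_crank_by(-10°): θ ← -215° -10° = -225°
crank pin P = (r cos θ, r sin θ) = (-38.183766, 38.183766)
h = r sin θ − e = 38.183766 − 11 = 27.183766
sin φ = h / L = 27.183766 / 193 = 0.14084853
φ = arcsin(0.14084853) = 8.096950°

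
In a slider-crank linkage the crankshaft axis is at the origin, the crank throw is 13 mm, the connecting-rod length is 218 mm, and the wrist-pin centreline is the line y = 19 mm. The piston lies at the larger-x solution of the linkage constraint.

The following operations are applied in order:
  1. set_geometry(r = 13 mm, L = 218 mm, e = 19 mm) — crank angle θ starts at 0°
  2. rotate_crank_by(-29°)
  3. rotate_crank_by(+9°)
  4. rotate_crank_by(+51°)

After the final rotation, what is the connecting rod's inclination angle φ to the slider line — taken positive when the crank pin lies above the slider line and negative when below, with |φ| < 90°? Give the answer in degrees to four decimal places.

-3.2356

set_geometry: r = 13 mm, L = 218 mm, e = 19 mm; θ ← 0°
rotate_crank_by(-29°): θ ← 0° -29° = -29°
rotate_crank_by(+9°): θ ← -29° +9° = -20°
rotate_crank_by(+51°): θ ← -20° +51° = 31°
crank pin P = (r cos θ, r sin θ) = (11.143175, 6.695495)
h = r sin θ − e = 6.695495 − 19 = -12.304505
sin φ = h / L = -12.304505 / 218 = -0.05644268
φ = arcsin(-0.05644268) = -3.235647°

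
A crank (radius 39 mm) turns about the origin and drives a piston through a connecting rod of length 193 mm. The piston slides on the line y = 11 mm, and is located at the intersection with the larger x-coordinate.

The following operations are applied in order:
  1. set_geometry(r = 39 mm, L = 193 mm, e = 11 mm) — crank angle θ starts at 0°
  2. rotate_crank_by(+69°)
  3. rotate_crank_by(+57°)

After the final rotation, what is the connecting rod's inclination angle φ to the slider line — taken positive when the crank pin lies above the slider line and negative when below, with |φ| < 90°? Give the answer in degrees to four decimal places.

6.1127

set_geometry: r = 39 mm, L = 193 mm, e = 11 mm; θ ← 0°
rotate_crank_by(+69°): θ ← 0° +69° = 69°
rotate_crank_by(+57°): θ ← 69° +57° = 126°
crank pin P = (r cos θ, r sin θ) = (-22.923625, 31.551663)
h = r sin θ − e = 31.551663 − 11 = 20.551663
sin φ = h / L = 20.551663 / 193 = 0.10648530
φ = arcsin(0.10648530) = 6.112748°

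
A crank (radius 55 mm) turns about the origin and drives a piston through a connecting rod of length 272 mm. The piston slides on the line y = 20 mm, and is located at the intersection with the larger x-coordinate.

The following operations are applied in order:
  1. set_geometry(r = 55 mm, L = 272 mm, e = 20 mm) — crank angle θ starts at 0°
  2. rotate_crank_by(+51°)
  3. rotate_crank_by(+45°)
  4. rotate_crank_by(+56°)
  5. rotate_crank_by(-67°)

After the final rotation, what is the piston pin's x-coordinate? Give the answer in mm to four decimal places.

274.5594

set_geometry: r = 55 mm, L = 272 mm, e = 20 mm; θ ← 0°
rotate_crank_by(+51°): θ ← 0° +51° = 51°
rotate_crank_by(+45°): θ ← 51° +45° = 96°
rotate_crank_by(+56°): θ ← 96° +56° = 152°
rotate_crank_by(-67°): θ ← 152° -67° = 85°
crank pin P = (r cos θ, r sin θ) = (4.793566, 54.790708)
h = r sin θ − e = 54.790708 − 20 = 34.790708
x = r cos θ + √(L² − h²) = 4.793566 + √(73984.0 − 1210.3934) = 4.793566 + 269.765837 = 274.559402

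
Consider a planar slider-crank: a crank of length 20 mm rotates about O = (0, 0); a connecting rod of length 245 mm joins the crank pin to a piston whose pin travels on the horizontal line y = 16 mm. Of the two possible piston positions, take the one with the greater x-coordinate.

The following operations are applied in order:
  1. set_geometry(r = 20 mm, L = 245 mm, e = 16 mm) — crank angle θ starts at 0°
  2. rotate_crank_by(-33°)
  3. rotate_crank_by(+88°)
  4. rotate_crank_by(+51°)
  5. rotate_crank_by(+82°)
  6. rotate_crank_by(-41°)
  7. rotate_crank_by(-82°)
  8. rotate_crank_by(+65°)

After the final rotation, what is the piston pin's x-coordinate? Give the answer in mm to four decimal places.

set_geometry: r = 20 mm, L = 245 mm, e = 16 mm; θ ← 0°
rotate_crank_by(-33°): θ ← 0° -33° = -33°
rotate_crank_by(+88°): θ ← -33° +88° = 55°
rotate_crank_by(+51°): θ ← 55° +51° = 106°
rotate_crank_by(+82°): θ ← 106° +82° = 188°
rotate_crank_by(-41°): θ ← 188° -41° = 147°
rotate_crank_by(-82°): θ ← 147° -82° = 65°
rotate_crank_by(+65°): θ ← 65° +65° = 130°
crank pin P = (r cos θ, r sin θ) = (-12.855752, 15.320889)
h = r sin θ − e = 15.320889 − 16 = -0.679111
x = r cos θ + √(L² − h²) = -12.855752 + √(60025.0 − 0.4612) = -12.855752 + 244.999059 = 232.143307

232.1433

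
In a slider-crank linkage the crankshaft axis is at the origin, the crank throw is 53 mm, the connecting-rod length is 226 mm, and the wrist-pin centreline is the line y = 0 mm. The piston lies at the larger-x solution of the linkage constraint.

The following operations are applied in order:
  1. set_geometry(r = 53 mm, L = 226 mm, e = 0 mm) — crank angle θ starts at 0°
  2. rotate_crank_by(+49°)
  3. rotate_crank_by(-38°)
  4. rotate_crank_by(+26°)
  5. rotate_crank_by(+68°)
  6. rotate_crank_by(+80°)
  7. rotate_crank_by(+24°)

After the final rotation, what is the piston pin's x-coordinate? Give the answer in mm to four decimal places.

set_geometry: r = 53 mm, L = 226 mm, e = 0 mm; θ ← 0°
rotate_crank_by(+49°): θ ← 0° +49° = 49°
rotate_crank_by(-38°): θ ← 49° -38° = 11°
rotate_crank_by(+26°): θ ← 11° +26° = 37°
rotate_crank_by(+68°): θ ← 37° +68° = 105°
rotate_crank_by(+80°): θ ← 105° +80° = 185°
rotate_crank_by(+24°): θ ← 185° +24° = 209°
crank pin P = (r cos θ, r sin θ) = (-46.354844, -25.694910)
h = r sin θ − e = -25.694910 − 0 = -25.694910
x = r cos θ + √(L² − h²) = -46.354844 + √(51076.0 − 660.2284) = -46.354844 + 224.534567 = 178.179722

178.1797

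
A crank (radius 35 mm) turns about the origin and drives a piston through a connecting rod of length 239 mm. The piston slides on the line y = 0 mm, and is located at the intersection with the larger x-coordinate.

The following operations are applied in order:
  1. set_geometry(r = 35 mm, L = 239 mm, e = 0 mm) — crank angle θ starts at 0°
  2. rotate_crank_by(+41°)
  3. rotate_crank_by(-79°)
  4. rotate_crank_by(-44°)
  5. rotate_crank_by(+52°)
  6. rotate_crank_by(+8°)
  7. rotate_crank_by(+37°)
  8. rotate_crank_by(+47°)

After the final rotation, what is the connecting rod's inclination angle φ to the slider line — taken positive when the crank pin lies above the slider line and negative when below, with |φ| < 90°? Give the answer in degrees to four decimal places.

7.4293

set_geometry: r = 35 mm, L = 239 mm, e = 0 mm; θ ← 0°
rotate_crank_by(+41°): θ ← 0° +41° = 41°
rotate_crank_by(-79°): θ ← 41° -79° = -38°
rotate_crank_by(-44°): θ ← -38° -44° = -82°
rotate_crank_by(+52°): θ ← -82° +52° = -30°
rotate_crank_by(+8°): θ ← -30° +8° = -22°
rotate_crank_by(+37°): θ ← -22° +37° = 15°
rotate_crank_by(+47°): θ ← 15° +47° = 62°
crank pin P = (r cos θ, r sin θ) = (16.431505, 30.903166)
h = r sin θ − e = 30.903166 − 0 = 30.903166
sin φ = h / L = 30.903166 / 239 = 0.12930195
φ = arcsin(0.12930195) = 7.429256°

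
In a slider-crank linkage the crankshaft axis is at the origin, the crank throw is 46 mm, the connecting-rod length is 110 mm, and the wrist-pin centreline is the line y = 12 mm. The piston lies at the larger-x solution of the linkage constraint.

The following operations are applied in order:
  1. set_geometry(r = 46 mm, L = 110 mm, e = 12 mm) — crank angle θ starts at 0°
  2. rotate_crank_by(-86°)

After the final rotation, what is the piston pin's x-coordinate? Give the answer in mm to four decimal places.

96.7448

set_geometry: r = 46 mm, L = 110 mm, e = 12 mm; θ ← 0°
rotate_crank_by(-86°): θ ← 0° -86° = -86°
crank pin P = (r cos θ, r sin θ) = (3.208798, -45.887946)
h = r sin θ − e = -45.887946 − 12 = -57.887946
x = r cos θ + √(L² − h²) = 3.208798 + √(12100.0 − 3351.0143) = 3.208798 + 93.536013 = 96.744810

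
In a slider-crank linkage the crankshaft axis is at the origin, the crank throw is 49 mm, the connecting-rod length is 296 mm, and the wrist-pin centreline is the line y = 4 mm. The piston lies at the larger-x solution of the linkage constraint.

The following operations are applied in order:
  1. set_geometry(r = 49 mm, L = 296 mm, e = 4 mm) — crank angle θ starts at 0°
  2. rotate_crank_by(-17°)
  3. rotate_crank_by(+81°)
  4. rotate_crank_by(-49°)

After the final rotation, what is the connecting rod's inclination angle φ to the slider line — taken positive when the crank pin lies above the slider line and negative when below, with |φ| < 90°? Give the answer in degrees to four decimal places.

1.6808

set_geometry: r = 49 mm, L = 296 mm, e = 4 mm; θ ← 0°
rotate_crank_by(-17°): θ ← 0° -17° = -17°
rotate_crank_by(+81°): θ ← -17° +81° = 64°
rotate_crank_by(-49°): θ ← 64° -49° = 15°
crank pin P = (r cos θ, r sin θ) = (47.330365, 12.682133)
h = r sin θ − e = 12.682133 − 4 = 8.682133
sin φ = h / L = 8.682133 / 296 = 0.02933153
φ = arcsin(0.02933153) = 1.680814°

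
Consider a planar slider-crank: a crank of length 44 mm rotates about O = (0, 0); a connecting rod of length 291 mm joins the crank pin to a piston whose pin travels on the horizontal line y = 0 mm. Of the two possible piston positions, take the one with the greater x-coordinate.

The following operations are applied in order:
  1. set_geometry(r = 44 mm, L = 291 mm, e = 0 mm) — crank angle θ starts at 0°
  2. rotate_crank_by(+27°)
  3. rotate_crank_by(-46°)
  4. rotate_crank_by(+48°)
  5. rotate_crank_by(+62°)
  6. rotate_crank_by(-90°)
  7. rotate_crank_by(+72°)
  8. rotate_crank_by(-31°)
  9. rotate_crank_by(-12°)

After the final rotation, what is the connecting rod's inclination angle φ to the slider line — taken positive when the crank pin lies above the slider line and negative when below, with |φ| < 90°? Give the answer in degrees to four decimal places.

4.3358

set_geometry: r = 44 mm, L = 291 mm, e = 0 mm; θ ← 0°
rotate_crank_by(+27°): θ ← 0° +27° = 27°
rotate_crank_by(-46°): θ ← 27° -46° = -19°
rotate_crank_by(+48°): θ ← -19° +48° = 29°
rotate_crank_by(+62°): θ ← 29° +62° = 91°
rotate_crank_by(-90°): θ ← 91° -90° = 1°
rotate_crank_by(+72°): θ ← 1° +72° = 73°
rotate_crank_by(-31°): θ ← 73° -31° = 42°
rotate_crank_by(-12°): θ ← 42° -12° = 30°
crank pin P = (r cos θ, r sin θ) = (38.105118, 22.000000)
h = r sin θ − e = 22.000000 − 0 = 22.000000
sin φ = h / L = 22.000000 / 291 = 0.07560137
φ = arcsin(0.07560137) = 4.335777°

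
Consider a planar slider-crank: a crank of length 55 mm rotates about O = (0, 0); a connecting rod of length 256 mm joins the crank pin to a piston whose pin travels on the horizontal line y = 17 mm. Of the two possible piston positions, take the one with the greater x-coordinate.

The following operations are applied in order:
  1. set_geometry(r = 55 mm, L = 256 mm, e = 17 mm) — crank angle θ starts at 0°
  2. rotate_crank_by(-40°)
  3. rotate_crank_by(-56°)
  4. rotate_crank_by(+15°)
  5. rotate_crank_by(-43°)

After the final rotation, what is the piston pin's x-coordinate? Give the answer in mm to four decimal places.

217.4733

set_geometry: r = 55 mm, L = 256 mm, e = 17 mm; θ ← 0°
rotate_crank_by(-40°): θ ← 0° -40° = -40°
rotate_crank_by(-56°): θ ← -40° -56° = -96°
rotate_crank_by(+15°): θ ← -96° +15° = -81°
rotate_crank_by(-43°): θ ← -81° -43° = -124°
crank pin P = (r cos θ, r sin θ) = (-30.755610, -45.597066)
h = r sin θ − e = -45.597066 − 17 = -62.597066
x = r cos θ + √(L² − h²) = -30.755610 + √(65536.0 − 3918.3927) = -30.755610 + 248.228941 = 217.473332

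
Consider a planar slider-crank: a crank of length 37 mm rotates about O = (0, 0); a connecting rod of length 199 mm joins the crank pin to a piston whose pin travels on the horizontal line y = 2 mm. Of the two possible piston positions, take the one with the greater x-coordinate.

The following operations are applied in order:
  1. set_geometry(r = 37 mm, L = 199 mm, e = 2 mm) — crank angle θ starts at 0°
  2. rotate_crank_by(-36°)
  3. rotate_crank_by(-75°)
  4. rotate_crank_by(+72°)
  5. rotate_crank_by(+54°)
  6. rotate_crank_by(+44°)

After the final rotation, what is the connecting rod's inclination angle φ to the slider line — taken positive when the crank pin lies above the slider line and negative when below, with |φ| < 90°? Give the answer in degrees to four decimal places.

8.5877

set_geometry: r = 37 mm, L = 199 mm, e = 2 mm; θ ← 0°
rotate_crank_by(-36°): θ ← 0° -36° = -36°
rotate_crank_by(-75°): θ ← -36° -75° = -111°
rotate_crank_by(+72°): θ ← -111° +72° = -39°
rotate_crank_by(+54°): θ ← -39° +54° = 15°
rotate_crank_by(+44°): θ ← 15° +44° = 59°
crank pin P = (r cos θ, r sin θ) = (19.056409, 31.715190)
h = r sin θ − e = 31.715190 − 2 = 29.715190
sin φ = h / L = 29.715190 / 199 = 0.14932256
φ = arcsin(0.14932256) = 8.587670°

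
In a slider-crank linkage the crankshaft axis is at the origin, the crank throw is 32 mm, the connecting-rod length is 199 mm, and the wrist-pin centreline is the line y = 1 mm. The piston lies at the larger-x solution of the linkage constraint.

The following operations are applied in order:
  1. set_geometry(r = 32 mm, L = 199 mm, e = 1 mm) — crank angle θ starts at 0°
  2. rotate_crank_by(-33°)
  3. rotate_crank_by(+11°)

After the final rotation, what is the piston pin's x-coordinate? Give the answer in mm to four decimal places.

set_geometry: r = 32 mm, L = 199 mm, e = 1 mm; θ ← 0°
rotate_crank_by(-33°): θ ← 0° -33° = -33°
rotate_crank_by(+11°): θ ← -33° +11° = -22°
crank pin P = (r cos θ, r sin θ) = (29.669883, -11.987411)
h = r sin θ − e = -11.987411 − 1 = -12.987411
x = r cos θ + √(L² − h²) = 29.669883 + √(39601.0 − 168.6728) = 29.669883 + 198.575747 = 228.245630

228.2456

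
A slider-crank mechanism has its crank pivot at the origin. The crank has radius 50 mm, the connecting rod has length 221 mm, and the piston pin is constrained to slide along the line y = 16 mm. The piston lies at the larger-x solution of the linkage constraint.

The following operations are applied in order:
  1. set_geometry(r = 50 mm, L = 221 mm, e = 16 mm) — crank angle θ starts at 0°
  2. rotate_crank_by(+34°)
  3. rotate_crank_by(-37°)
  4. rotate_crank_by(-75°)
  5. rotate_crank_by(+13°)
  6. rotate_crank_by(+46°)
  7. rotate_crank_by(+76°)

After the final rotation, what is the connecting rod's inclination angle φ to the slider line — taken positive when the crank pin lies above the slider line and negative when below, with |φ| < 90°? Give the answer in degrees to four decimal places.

set_geometry: r = 50 mm, L = 221 mm, e = 16 mm; θ ← 0°
rotate_crank_by(+34°): θ ← 0° +34° = 34°
rotate_crank_by(-37°): θ ← 34° -37° = -3°
rotate_crank_by(-75°): θ ← -3° -75° = -78°
rotate_crank_by(+13°): θ ← -78° +13° = -65°
rotate_crank_by(+46°): θ ← -65° +46° = -19°
rotate_crank_by(+76°): θ ← -19° +76° = 57°
crank pin P = (r cos θ, r sin θ) = (27.231952, 41.933528)
h = r sin θ − e = 41.933528 − 16 = 25.933528
sin φ = h / L = 25.933528 / 221 = 0.11734628
φ = arcsin(0.11734628) = 6.738974°

6.7390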